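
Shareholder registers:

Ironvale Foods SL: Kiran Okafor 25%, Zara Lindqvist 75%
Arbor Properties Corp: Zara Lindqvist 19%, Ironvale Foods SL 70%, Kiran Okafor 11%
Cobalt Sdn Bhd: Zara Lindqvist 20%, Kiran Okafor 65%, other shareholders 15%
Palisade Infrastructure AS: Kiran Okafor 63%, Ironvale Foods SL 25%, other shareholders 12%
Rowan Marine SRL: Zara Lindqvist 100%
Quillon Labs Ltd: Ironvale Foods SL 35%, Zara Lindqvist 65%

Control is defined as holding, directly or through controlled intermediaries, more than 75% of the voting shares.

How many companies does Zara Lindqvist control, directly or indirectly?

1

Zara holds 100% of Rowan, so Zara controls Rowan.
No other company's threshold is met.
Zara controls 1 company.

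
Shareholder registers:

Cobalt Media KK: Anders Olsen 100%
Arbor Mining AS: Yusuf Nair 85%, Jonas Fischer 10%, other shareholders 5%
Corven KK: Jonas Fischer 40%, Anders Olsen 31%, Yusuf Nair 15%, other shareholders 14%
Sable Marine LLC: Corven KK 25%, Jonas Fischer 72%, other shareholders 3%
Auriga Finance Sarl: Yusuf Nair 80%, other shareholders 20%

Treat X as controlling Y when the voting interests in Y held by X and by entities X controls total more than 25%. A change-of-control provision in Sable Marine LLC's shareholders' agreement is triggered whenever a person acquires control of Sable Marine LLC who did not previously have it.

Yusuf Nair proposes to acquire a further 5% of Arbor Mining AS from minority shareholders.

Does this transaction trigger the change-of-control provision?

The purchase changes only Yusuf's holdings, so Yusuf is the only person who could newly come to control Sable.
Yusuf holds 85% of Arbor, so Yusuf controls Arbor.
Yusuf holds 80% of Auriga, so Yusuf controls Auriga.
Neither Yusuf nor any entity Yusuf controls holds any voting interest in Sable.
So before the transaction, Yusuf does not control Sable.
After the purchase, Yusuf's direct stake in Arbor rises to 85% + 5% = 90%.
Yusuf holds 90% of Arbor, so Yusuf controls Arbor.
After the transaction, neither Yusuf nor any entity Yusuf controls holds a voting interest in Sable, so Yusuf still does not control it.
No new person acquires control, so the clause is not triggered.

No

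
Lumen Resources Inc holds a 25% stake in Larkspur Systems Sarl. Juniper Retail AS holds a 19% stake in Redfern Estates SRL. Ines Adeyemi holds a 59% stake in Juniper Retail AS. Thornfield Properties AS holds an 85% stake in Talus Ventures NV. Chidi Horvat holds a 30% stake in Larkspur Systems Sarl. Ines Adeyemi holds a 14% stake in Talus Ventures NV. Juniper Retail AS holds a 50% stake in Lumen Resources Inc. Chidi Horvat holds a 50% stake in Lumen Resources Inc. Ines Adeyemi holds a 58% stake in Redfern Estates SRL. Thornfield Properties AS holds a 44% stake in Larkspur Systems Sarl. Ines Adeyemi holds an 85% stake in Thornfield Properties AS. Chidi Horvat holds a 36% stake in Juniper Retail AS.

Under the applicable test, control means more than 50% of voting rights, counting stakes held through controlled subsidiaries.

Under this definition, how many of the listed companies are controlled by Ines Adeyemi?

4

Ines holds 59% of Juniper, so Ines controls Juniper.
Ines holds 85% of Thornfield, so Ines controls Thornfield.
Thornfield and Ines together hold 85% + 14% = 99% of Talus, so Ines controls Talus.
Juniper and Ines together hold 19% + 58% = 77% of Redfern, so Ines controls Redfern.
No other company's threshold is met.
Ines controls 4 companies.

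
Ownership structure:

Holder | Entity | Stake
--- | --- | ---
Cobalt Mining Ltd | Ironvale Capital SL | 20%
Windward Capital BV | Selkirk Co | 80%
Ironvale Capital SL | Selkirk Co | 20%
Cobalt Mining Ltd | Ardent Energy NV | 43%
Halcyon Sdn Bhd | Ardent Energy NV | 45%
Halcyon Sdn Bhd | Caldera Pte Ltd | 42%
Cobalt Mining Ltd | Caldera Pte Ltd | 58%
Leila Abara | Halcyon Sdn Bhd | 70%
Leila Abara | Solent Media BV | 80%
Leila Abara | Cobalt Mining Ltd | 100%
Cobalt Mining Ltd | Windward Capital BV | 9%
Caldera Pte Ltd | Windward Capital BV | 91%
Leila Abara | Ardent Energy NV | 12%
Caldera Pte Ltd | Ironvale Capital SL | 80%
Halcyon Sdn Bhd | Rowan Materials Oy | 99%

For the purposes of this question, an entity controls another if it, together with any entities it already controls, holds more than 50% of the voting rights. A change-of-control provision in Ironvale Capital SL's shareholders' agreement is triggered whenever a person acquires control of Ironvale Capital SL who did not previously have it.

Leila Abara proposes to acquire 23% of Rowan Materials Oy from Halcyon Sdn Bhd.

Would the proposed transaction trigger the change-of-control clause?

No

The purchase adds only to Leila's holdings (Halcyon's stake shrinks), so Leila is the only person who could newly come to control Ironvale.
Leila holds 100% of Cobalt, so Leila controls Cobalt.
Leila holds 70% of Halcyon, so Leila controls Halcyon.
Cobalt and Halcyon together hold 58% + 42% = 100% of Caldera, so Leila controls Caldera.
Caldera and Cobalt together hold 80% + 20% = 100% of Ironvale, so Leila controls Ironvale.
So Leila already controls Ironvale before the transaction.
After the purchase, Leila holds 23% of Rowan directly, and Halcyon's stake falls to 76%.
Leila controlled Ironvale already, so this is not a new person acquiring control; every other person's position is unchanged or reduced.
No new person acquires control, so the clause is not triggered.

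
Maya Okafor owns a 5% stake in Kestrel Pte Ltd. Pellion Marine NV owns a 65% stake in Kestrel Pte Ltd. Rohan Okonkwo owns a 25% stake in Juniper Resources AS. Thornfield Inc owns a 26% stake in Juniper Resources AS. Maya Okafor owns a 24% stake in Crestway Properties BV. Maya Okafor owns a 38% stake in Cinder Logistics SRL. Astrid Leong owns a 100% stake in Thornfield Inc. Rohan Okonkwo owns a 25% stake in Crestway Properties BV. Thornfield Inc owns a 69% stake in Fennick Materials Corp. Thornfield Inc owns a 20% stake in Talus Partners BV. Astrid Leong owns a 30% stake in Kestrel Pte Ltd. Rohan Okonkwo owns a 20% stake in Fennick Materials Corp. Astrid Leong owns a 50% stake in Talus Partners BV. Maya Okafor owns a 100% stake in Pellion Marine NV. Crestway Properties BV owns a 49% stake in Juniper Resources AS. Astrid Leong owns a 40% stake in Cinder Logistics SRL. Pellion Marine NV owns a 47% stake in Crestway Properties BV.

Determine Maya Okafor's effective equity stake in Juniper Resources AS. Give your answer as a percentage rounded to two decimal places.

Maya reaches Juniper along 2 paths.
Via Pellion → Crestway: 100% × 47% × 49% = 23.03%.
Via Crestway: 24% × 49% = 11.76%.
Total: 23.03% + 11.76% = 34.79%.

34.79%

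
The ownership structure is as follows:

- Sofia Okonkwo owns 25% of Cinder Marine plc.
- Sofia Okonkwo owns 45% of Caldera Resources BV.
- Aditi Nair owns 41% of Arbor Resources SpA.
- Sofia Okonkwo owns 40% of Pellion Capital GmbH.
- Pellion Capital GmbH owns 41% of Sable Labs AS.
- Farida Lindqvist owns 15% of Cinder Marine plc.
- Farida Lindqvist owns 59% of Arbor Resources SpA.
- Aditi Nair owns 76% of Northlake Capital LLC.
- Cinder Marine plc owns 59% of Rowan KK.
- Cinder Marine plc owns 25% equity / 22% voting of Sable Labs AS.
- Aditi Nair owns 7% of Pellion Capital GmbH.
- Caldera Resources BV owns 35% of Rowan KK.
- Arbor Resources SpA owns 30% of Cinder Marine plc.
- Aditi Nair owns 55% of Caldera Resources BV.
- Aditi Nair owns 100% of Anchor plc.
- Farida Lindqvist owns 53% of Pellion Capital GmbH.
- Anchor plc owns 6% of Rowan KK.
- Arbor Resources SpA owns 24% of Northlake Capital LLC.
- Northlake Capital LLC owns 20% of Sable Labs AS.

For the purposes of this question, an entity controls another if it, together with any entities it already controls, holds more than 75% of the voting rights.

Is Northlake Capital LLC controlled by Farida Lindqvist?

No

Farida's largest direct stake is 59% in Arbor, which does not meet the threshold, so Farida controls no company.
Neither Farida nor any entity Farida controls holds any voting interest in Northlake.
So Farida does not control Northlake.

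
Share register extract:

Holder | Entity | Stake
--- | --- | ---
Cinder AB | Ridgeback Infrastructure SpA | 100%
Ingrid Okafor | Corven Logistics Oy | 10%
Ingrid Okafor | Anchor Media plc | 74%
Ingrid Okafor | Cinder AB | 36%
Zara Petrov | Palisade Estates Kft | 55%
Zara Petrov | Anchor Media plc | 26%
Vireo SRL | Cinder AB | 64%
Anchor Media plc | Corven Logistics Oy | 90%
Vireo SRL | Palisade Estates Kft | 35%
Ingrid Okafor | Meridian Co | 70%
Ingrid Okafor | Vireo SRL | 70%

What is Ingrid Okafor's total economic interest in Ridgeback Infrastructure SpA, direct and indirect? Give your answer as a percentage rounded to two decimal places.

Ingrid reaches Ridgeback along 2 paths.
Via Cinder: 36% × 100% = 36%.
Via Vireo → Cinder: 70% × 64% × 100% = 44.8%.
Total: 36% + 44.8% = 80.8%.
Rounded: 80.80%.

80.80%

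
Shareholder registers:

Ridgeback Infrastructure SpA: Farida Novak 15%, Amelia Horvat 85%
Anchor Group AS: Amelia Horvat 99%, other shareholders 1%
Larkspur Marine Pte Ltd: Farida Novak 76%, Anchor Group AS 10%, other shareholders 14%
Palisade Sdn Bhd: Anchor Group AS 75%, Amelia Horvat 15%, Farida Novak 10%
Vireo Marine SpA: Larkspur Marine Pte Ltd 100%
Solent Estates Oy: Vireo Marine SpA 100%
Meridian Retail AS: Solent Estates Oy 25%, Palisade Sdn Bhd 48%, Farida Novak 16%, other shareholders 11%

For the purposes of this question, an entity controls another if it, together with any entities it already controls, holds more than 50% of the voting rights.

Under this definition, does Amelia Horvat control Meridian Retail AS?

Amelia holds 85% of Ridgeback, so Amelia controls Ridgeback.
Amelia holds 99% of Anchor, so Amelia controls Anchor.
Anchor and Amelia together hold 75% + 15% = 90% of Palisade, so Amelia controls Palisade.
In Meridian, Amelia's side holds only 48%, not > 50%.
So Amelia does not control Meridian.

No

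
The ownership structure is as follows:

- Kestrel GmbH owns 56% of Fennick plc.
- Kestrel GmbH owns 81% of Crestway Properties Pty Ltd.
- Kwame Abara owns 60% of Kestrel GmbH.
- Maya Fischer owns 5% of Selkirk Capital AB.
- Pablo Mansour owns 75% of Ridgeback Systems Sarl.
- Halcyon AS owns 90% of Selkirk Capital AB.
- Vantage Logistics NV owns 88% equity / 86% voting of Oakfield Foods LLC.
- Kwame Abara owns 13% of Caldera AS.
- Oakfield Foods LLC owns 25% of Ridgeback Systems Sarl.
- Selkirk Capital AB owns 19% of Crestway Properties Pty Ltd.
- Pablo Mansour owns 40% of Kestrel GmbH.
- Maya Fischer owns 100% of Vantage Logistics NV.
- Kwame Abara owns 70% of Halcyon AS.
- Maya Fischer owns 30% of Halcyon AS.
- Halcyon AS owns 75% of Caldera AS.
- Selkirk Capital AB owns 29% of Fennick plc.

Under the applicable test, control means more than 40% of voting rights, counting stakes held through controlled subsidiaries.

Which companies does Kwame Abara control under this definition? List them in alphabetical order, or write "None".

Kwame holds 60% of Kestrel, so Kwame controls Kestrel.
Kwame holds 70% of Halcyon, so Kwame controls Halcyon.
Halcyon holds 90% of Selkirk, so Kwame controls Selkirk.
Kestrel and Selkirk together hold 81% + 19% = 100% of Crestway, so Kwame controls Crestway.
Halcyon and Kwame together hold 75% + 13% = 88% of Caldera, so Kwame controls Caldera.
Kestrel and Selkirk together hold 56% + 29% = 85% of Fennick, so Kwame controls Fennick.
No other company's threshold is met.

Caldera AS, Crestway Properties Pty Ltd, Fennick plc, Halcyon AS, Kestrel GmbH, Selkirk Capital AB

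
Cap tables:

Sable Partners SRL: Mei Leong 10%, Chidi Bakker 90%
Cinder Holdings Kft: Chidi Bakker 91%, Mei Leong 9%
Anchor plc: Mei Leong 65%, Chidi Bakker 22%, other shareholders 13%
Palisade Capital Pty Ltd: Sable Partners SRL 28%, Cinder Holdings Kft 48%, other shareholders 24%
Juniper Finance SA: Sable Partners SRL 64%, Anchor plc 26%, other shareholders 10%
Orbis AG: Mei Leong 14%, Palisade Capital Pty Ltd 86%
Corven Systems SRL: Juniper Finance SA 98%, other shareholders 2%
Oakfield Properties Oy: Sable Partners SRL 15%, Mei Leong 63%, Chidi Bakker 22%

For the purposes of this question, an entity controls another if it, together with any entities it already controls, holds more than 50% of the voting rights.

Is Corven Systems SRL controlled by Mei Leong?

Mei holds 65% of Anchor, so Mei controls Anchor.
Mei holds 63% of Oakfield, so Mei controls Oakfield.
Neither Mei nor any entity Mei controls holds any voting interest in Corven.
So Mei does not control Corven.

No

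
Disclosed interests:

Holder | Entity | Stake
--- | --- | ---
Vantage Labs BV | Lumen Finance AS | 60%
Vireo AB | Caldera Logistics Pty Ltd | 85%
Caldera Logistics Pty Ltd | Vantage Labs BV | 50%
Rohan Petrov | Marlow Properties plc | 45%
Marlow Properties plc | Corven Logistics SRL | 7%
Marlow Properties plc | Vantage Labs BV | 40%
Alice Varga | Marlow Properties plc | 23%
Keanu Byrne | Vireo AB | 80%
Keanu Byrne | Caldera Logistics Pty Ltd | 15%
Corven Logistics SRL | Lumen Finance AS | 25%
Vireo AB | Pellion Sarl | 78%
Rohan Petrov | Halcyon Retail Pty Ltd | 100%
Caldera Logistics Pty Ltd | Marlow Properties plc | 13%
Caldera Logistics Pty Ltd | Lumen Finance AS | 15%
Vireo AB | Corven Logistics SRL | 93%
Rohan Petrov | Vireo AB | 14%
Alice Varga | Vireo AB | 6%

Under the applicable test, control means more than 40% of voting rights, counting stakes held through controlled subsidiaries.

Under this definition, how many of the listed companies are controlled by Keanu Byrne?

6

Keanu holds 80% of Vireo, so Keanu controls Vireo.
Keanu and Vireo together hold 15% + 85% = 100% of Caldera, so Keanu controls Caldera.
Vireo holds 78% of Pellion, so Keanu controls Pellion.
Vireo holds 93% of Corven, so Keanu controls Corven.
Caldera holds 50% of Vantage, so Keanu controls Vantage.
Vantage and Corven and Caldera together hold 60% + 25% + 15% = 100% of Lumen, so Keanu controls Lumen.
No other company's threshold is met.
Keanu controls 6 companies.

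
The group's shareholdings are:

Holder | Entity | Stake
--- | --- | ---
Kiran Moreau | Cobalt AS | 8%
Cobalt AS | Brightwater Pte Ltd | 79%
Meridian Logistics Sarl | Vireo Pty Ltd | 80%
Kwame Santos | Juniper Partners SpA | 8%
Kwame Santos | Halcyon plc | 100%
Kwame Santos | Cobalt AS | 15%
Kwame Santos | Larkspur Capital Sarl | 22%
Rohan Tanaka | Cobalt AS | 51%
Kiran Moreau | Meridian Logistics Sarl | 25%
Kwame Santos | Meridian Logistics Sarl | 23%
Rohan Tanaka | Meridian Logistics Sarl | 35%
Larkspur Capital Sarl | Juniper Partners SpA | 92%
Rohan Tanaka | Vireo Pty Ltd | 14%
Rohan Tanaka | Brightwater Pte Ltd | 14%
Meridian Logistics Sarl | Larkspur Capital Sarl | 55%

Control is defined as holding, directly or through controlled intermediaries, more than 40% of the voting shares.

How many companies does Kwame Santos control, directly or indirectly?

Kwame holds 100% of Halcyon, so Kwame controls Halcyon.
No other company's threshold is met.
Kwame controls 1 company.

1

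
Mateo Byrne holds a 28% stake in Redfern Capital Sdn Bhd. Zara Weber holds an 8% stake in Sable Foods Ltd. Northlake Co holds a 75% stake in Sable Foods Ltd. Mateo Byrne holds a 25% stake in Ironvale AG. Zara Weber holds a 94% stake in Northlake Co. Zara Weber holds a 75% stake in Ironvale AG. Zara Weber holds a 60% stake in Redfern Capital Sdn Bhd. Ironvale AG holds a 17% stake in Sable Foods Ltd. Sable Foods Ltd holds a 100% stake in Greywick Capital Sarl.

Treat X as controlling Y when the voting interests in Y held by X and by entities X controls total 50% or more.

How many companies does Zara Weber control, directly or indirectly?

Zara holds 75% of Ironvale, so Zara controls Ironvale.
Zara holds 94% of Northlake, so Zara controls Northlake.
Zara and Northlake and Ironvale together hold 8% + 75% + 17% = 100% of Sable, so Zara controls Sable.
Zara holds 60% of Redfern, so Zara controls Redfern.
Sable holds 100% of Greywick, so Zara controls Greywick.
Zara controls 5 companies.

5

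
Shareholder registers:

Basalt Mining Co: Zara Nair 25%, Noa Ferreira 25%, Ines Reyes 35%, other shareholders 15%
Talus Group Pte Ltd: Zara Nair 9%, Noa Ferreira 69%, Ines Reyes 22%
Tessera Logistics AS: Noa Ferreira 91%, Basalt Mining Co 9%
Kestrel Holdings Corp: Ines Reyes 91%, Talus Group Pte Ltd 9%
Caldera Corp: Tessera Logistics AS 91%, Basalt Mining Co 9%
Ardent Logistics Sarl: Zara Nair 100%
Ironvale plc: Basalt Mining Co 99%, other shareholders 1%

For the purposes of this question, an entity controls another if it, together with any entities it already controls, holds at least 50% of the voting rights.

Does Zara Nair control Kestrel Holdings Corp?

Zara holds 100% of Ardent, so Zara controls Ardent.
Neither Zara nor any entity Zara controls holds any voting interest in Kestrel.
So Zara does not control Kestrel.

No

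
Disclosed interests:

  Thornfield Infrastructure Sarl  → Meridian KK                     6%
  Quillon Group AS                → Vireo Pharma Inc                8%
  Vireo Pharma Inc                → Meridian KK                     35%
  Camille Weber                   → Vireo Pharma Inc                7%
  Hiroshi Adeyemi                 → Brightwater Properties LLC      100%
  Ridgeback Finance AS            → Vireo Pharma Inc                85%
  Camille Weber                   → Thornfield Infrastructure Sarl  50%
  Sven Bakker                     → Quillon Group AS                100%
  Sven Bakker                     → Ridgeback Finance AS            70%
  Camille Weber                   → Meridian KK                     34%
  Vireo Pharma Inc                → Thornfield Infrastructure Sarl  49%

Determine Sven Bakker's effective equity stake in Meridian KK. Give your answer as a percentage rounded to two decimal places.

Sven reaches Meridian along 4 paths.
Via Quillon → Vireo → Thornfield: 100% × 8% × 49% × 6% = 0.2352%.
Via Ridgeback → Vireo → Thornfield: 70% × 85% × 49% × 6% = 1.7493%.
Via Quillon → Vireo: 100% × 8% × 35% = 2.8%.
Via Ridgeback → Vireo: 70% × 85% × 35% = 20.825%.
Total: 0.2352% + 1.7493% + 2.8% + 20.825% = 25.6095%.
Rounded: 25.61%.

25.61%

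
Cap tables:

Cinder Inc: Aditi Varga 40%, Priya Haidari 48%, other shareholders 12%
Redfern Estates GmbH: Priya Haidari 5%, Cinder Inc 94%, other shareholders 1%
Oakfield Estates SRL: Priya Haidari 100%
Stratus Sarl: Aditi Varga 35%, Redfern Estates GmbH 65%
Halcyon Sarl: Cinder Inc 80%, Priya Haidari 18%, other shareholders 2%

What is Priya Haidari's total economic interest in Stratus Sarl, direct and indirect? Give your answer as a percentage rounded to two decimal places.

32.58%

Priya reaches Stratus along 2 paths.
Via Redfern: 5% × 65% = 3.25%.
Via Cinder → Redfern: 48% × 94% × 65% = 29.328%.
Total: 3.25% + 29.328% = 32.578%.
Rounded: 32.58%.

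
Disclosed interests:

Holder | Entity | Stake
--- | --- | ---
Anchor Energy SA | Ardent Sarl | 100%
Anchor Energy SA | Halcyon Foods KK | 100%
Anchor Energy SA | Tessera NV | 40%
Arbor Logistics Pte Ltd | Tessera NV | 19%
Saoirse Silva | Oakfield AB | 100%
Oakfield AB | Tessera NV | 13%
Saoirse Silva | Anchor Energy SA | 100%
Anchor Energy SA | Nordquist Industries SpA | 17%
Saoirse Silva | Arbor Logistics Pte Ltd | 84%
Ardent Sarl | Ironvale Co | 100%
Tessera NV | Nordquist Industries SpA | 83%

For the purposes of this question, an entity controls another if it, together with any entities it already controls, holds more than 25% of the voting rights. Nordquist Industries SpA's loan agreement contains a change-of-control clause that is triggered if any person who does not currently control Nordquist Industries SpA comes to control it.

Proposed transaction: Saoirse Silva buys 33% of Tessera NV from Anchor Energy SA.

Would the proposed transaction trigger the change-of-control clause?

No

The purchase adds only to Saoirse's holdings (Anchor's stake shrinks), so Saoirse is the only person who could newly come to control Nordquist.
Saoirse holds 84% of Arbor, so Saoirse controls Arbor.
Saoirse holds 100% of Oakfield, so Saoirse controls Oakfield.
Saoirse holds 100% of Anchor, so Saoirse controls Anchor.
Oakfield and Arbor and Anchor together hold 13% + 19% + 40% = 72% of Tessera, so Saoirse controls Tessera.
Anchor and Tessera together hold 17% + 83% = 100% of Nordquist, so Saoirse controls Nordquist.
So Saoirse already controls Nordquist before the transaction.
After the purchase, Saoirse holds 33% of Tessera directly, and Anchor's stake falls to 7%.
Saoirse controlled Nordquist already, so this is not a new person acquiring control; every other person's position is unchanged or reduced.
No new person acquires control, so the clause is not triggered.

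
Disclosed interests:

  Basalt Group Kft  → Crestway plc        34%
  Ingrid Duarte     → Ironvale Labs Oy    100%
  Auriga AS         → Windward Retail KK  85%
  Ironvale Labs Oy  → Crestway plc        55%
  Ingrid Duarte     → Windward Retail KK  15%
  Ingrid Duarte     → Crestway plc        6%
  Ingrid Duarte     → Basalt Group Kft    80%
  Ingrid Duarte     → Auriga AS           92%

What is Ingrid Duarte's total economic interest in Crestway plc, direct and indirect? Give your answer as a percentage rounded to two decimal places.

Ingrid reaches Crestway along 3 paths.
Via Basalt: 80% × 34% = 27.2%.
Via Ironvale: 100% × 55% = 55%.
Direct stake: 6% = 6%.
Total: 27.2% + 55% + 6% = 88.2%.
Rounded: 88.20%.

88.20%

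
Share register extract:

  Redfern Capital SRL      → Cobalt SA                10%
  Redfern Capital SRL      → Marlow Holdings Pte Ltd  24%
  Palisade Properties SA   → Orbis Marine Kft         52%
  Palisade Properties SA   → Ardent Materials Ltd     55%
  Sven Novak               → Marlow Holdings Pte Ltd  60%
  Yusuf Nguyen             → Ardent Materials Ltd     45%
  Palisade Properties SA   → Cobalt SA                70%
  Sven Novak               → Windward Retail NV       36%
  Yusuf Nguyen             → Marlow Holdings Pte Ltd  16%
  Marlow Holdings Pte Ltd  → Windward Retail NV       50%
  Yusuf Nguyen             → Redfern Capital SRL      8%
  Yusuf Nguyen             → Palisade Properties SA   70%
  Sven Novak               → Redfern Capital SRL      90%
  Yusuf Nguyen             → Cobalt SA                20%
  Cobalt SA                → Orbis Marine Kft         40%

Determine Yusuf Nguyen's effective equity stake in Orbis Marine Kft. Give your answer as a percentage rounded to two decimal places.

Yusuf reaches Orbis along 4 paths.
Via Palisade: 70% × 52% = 36.4%.
Via Palisade → Cobalt: 70% × 70% × 40% = 19.6%.
Via Cobalt: 20% × 40% = 8%.
Via Redfern → Cobalt: 8% × 10% × 40% = 0.32%.
Total: 36.4% + 19.6% + 8% + 0.32% = 64.32%.

64.32%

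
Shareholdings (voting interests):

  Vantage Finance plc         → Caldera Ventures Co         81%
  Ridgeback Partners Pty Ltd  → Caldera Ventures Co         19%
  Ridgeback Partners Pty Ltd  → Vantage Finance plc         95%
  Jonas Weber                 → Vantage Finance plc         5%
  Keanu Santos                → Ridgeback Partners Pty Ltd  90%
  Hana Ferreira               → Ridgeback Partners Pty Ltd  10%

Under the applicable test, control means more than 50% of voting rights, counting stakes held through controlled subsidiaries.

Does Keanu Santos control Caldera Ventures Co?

Yes

Keanu holds 90% of Ridgeback, so Keanu controls Ridgeback.
Ridgeback holds 95% of Vantage, so Keanu controls Vantage.
Vantage and Ridgeback together hold 81% + 19% = 100% of Caldera, so Keanu controls Caldera.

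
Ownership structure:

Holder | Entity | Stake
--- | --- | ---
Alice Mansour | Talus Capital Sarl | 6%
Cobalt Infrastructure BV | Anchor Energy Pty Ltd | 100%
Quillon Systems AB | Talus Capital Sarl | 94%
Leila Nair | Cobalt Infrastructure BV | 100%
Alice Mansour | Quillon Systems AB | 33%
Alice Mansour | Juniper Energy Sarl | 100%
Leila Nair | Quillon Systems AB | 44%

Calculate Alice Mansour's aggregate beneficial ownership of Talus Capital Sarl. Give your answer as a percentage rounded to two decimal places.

37.02%

Alice reaches Talus along 2 paths.
Direct stake: 6% = 6%.
Via Quillon: 33% × 94% = 31.02%.
Total: 6% + 31.02% = 37.02%.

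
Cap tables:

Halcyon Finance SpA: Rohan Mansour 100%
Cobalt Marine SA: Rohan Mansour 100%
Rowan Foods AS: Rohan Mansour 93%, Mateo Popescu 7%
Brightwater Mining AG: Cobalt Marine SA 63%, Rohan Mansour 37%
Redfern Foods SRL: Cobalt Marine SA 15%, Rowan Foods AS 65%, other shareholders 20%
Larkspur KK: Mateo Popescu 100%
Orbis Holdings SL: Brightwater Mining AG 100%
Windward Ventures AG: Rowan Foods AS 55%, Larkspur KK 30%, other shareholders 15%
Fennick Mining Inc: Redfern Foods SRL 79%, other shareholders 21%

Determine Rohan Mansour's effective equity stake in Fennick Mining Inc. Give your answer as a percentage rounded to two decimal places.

Rohan reaches Fennick along 2 paths.
Via Cobalt → Redfern: 100% × 15% × 79% = 11.85%.
Via Rowan → Redfern: 93% × 65% × 79% = 47.7555%.
Total: 11.85% + 47.7555% = 59.6055%.
Rounded: 59.61%.

59.61%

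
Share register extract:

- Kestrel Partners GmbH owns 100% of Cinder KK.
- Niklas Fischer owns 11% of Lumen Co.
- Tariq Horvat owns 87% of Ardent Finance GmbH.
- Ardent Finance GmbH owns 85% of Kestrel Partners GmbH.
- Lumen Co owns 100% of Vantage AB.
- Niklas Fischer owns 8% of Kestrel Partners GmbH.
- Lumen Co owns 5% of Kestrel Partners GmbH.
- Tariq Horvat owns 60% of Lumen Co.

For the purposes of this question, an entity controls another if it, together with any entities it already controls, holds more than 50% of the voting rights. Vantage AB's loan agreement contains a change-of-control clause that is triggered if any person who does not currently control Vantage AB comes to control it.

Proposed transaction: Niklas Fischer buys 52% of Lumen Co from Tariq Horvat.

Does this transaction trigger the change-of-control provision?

Yes

The purchase adds only to Niklas's holdings (Tariq's stake shrinks), so Niklas is the only person who could newly come to control Vantage.
Niklas's largest direct stake is 11% in Lumen, which does not meet the threshold, so Niklas controls no company.
Neither Niklas nor any entity Niklas controls holds any voting interest in Vantage.
So before the transaction, Niklas does not control Vantage.
After the purchase, Niklas's direct stake in Lumen rises to 11% + 52% = 63%, and Tariq's stake falls to 8%.
Niklas holds 63% of Lumen, so Niklas controls Lumen.
Lumen holds 100% of Vantage, so Niklas controls Vantage.
Niklas did not control Vantage before and does after, so the clause is triggered.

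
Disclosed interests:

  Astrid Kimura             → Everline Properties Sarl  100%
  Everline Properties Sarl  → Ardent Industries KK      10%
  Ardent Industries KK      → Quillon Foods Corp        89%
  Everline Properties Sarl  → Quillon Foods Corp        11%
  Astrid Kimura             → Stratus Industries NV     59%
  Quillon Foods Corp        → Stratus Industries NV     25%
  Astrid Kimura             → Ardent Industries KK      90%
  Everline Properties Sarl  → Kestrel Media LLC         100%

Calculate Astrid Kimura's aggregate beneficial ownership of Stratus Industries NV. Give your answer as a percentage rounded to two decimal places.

Astrid reaches Stratus along 4 paths.
Via Ardent → Quillon: 90% × 89% × 25% = 20.025%.
Via Everline → Ardent → Quillon: 100% × 10% × 89% × 25% = 2.225%.
Via Everline → Quillon: 100% × 11% × 25% = 2.75%.
Direct stake: 59% = 59%.
Total: 20.025% + 2.225% + 2.75% + 59% = 84%.
Rounded: 84.00%.

84.00%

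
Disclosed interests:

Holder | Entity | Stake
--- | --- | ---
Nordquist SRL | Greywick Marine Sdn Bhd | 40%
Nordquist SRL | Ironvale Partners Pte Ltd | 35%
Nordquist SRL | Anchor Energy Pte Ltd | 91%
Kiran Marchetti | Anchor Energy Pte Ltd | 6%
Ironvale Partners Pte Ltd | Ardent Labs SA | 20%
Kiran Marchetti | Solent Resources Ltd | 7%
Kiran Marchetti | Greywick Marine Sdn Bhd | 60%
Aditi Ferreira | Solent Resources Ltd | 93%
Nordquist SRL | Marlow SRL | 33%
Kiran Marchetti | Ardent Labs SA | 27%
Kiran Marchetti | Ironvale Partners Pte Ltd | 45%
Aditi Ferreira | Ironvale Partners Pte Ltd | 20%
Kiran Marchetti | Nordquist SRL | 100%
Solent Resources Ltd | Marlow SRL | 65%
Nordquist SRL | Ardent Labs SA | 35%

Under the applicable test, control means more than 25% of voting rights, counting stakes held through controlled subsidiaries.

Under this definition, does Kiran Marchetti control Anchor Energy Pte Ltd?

Kiran holds 100% of Nordquist, so Kiran controls Nordquist.
Nordquist and Kiran together hold 91% + 6% = 97% of Anchor, so Kiran controls Anchor.

Yes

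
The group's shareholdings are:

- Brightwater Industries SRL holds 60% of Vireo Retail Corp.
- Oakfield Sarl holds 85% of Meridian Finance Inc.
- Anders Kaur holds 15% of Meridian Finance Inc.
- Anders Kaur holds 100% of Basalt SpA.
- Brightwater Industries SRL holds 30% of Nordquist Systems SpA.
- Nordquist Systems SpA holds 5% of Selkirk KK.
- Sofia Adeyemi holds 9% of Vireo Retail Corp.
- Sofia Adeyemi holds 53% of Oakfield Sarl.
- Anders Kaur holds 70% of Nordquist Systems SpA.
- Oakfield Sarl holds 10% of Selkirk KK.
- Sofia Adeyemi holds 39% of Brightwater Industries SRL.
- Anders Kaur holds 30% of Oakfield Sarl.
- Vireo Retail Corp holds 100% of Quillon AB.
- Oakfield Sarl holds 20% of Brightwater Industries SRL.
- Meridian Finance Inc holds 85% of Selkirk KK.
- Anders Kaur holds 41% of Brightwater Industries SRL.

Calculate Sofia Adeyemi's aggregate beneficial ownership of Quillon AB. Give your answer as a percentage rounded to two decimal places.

38.76%

Sofia reaches Quillon along 3 paths.
Via Vireo: 9% × 100% = 9%.
Via Oakfield → Brightwater → Vireo: 53% × 20% × 60% × 100% = 6.36%.
Via Brightwater → Vireo: 39% × 60% × 100% = 23.4%.
Total: 9% + 6.36% + 23.4% = 38.76%.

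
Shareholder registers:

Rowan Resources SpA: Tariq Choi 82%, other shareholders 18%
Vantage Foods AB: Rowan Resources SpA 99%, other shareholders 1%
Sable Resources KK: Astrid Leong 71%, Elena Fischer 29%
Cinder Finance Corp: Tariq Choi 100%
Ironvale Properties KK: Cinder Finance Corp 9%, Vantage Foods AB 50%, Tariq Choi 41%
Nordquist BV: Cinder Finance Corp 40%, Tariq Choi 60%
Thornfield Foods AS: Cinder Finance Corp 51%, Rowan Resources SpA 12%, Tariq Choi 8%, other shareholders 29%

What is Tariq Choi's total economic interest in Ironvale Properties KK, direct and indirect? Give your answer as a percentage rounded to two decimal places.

90.59%

Tariq reaches Ironvale along 3 paths.
Via Cinder: 100% × 9% = 9%.
Via Rowan → Vantage: 82% × 99% × 50% = 40.59%.
Direct stake: 41% = 41%.
Total: 9% + 40.59% + 41% = 90.59%.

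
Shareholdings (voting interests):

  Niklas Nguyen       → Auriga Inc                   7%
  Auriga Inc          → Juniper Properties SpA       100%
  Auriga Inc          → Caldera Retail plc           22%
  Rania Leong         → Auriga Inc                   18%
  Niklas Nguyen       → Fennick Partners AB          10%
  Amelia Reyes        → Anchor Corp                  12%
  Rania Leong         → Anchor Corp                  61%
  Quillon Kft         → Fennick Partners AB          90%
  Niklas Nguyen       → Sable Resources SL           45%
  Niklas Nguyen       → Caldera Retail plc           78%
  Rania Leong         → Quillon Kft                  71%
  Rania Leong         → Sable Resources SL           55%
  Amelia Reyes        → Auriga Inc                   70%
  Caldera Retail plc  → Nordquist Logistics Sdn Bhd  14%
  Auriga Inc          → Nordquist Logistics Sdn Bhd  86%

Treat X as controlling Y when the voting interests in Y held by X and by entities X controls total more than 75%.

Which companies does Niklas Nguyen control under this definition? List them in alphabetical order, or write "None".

Niklas holds 78% of Caldera, so Niklas controls Caldera.
No other company's threshold is met.

Caldera Retail plc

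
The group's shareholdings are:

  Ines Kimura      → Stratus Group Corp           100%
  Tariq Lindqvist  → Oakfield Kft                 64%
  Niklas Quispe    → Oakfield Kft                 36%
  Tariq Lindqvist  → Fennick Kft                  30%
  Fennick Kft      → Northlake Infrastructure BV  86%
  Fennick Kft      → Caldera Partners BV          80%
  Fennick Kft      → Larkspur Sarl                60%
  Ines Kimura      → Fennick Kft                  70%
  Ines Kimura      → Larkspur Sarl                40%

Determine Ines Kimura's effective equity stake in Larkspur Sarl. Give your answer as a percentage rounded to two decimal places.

Ines reaches Larkspur along 2 paths.
Via Fennick: 70% × 60% = 42%.
Direct stake: 40% = 40%.
Total: 42% + 40% = 82%.
Rounded: 82.00%.

82.00%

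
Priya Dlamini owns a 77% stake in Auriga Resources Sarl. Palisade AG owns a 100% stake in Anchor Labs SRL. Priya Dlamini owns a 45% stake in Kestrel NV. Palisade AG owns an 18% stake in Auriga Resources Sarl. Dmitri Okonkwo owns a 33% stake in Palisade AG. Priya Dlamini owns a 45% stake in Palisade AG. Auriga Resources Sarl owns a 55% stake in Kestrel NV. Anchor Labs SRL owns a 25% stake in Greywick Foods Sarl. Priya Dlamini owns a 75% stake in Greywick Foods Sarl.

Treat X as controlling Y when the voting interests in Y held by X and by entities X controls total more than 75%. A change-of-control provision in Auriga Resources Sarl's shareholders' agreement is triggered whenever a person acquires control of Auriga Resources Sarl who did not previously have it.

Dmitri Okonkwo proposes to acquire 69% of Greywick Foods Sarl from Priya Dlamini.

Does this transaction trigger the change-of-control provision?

No

The purchase adds only to Dmitri's holdings (Priya's stake shrinks), so Dmitri is the only person who could newly come to control Auriga.
Dmitri's largest direct stake is 33% in Palisade, which does not meet the threshold, so Dmitri controls no company.
Neither Dmitri nor any entity Dmitri controls holds any voting interest in Auriga.
So before the transaction, Dmitri does not control Auriga.
After the purchase, Dmitri holds 69% of Greywick directly, and Priya's stake falls to 6%.
Dmitri's side now holds 69% of Greywick, not > 75%, so Dmitri still does not control Greywick.
After the transaction, neither Dmitri nor any entity Dmitri controls holds a voting interest in Auriga, so Dmitri still does not control it.
No new person acquires control, so the clause is not triggered.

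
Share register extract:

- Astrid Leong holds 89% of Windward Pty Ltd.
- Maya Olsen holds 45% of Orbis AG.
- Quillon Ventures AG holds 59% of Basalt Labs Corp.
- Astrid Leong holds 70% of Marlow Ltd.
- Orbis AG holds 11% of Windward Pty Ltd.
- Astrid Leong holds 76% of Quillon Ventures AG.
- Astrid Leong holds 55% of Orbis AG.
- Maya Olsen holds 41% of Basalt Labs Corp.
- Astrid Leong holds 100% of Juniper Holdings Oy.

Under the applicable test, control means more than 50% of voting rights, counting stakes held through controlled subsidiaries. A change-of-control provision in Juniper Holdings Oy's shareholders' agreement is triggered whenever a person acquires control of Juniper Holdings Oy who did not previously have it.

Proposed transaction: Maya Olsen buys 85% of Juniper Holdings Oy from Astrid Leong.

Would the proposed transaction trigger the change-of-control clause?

Yes

The purchase adds only to Maya's holdings (Astrid's stake shrinks), so Maya is the only person who could newly come to control Juniper.
Maya's largest direct stake is 45% in Orbis, which does not meet the threshold, so Maya controls no company.
Neither Maya nor any entity Maya controls holds any voting interest in Juniper.
So before the transaction, Maya does not control Juniper.
After the purchase, Maya holds 85% of Juniper directly, and Astrid's stake falls to 15%.
Maya holds 85% of Juniper, so Maya controls Juniper.
Maya did not control Juniper before and does after, so the clause is triggered.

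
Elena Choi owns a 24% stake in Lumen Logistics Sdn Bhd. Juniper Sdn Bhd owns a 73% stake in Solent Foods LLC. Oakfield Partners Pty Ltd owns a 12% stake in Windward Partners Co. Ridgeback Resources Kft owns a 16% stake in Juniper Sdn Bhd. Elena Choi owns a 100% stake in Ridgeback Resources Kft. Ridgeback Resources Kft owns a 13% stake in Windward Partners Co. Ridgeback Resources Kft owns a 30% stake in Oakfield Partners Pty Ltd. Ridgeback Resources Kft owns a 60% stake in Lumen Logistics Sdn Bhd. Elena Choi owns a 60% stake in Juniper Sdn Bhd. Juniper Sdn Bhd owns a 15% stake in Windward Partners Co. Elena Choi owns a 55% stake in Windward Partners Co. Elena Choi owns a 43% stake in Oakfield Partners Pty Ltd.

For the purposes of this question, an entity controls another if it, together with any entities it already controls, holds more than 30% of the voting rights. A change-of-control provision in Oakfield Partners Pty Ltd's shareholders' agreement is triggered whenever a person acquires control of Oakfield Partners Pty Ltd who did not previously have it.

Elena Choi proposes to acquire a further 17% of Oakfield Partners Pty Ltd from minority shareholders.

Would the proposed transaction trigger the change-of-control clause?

The purchase changes only Elena's holdings, so Elena is the only person who could newly come to control Oakfield.
Elena holds 100% of Ridgeback, so Elena controls Ridgeback.
Ridgeback and Elena together hold 30% + 43% = 73% of Oakfield, so Elena controls Oakfield.
So Elena already controls Oakfield before the transaction.
After the purchase, Elena's direct stake in Oakfield rises to 43% + 17% = 60%.
Elena controlled Oakfield already, so this is not a new person acquiring control; every other person's position is unchanged or reduced.
No new person acquires control, so the clause is not triggered.

No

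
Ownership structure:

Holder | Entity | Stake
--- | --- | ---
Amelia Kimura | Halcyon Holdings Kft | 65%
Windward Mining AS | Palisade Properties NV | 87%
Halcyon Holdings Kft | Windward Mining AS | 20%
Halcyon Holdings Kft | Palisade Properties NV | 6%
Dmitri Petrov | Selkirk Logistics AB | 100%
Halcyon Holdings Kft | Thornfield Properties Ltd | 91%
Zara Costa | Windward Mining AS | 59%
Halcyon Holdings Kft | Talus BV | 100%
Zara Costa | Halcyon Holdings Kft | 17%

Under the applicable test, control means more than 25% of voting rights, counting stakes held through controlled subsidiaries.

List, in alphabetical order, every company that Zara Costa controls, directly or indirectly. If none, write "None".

Zara holds 59% of Windward, so Zara controls Windward.
Windward holds 87% of Palisade, so Zara controls Palisade.
No other company's threshold is met.

Palisade Properties NV, Windward Mining AS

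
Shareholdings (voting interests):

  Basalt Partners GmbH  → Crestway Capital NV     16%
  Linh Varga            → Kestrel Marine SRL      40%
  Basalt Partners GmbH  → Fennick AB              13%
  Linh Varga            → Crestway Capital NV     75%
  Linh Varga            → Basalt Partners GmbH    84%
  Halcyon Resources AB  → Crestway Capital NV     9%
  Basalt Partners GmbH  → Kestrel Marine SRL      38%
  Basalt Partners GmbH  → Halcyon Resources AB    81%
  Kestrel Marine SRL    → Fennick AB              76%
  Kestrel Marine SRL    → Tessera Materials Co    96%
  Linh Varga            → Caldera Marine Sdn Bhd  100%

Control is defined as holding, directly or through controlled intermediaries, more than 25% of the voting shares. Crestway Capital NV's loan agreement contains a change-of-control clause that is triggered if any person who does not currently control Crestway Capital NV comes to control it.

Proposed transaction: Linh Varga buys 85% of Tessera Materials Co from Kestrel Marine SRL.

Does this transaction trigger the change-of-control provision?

The purchase adds only to Linh's holdings (Kestrel's stake shrinks), so Linh is the only person who could newly come to control Crestway.
Linh holds 84% of Basalt, so Linh controls Basalt.
Basalt holds 81% of Halcyon, so Linh controls Halcyon.
Halcyon and Basalt and Linh together hold 9% + 16% + 75% = 100% of Crestway, so Linh controls Crestway.
So Linh already controls Crestway before the transaction.
After the purchase, Linh holds 85% of Tessera directly, and Kestrel's stake falls to 11%.
Linh controlled Crestway already, so this is not a new person acquiring control; every other person's position is unchanged or reduced.
No new person acquires control, so the clause is not triggered.

No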